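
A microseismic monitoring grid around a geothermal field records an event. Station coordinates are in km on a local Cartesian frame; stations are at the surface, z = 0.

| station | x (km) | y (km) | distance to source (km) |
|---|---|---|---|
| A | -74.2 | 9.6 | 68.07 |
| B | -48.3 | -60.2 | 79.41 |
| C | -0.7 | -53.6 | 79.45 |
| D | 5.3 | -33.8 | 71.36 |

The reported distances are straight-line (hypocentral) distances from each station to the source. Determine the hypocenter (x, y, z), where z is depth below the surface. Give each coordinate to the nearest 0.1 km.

(-32.1, -2.5, 52.1)

Each station gives a sphere (x−x_i)² + (y−y_i)² + z² = d_i² (stations at z=0).
Subtracting the A sphere from B and C: z² cancels, leaving linear equations in x and y:
51.8 x − 139.6 y = -1313.29
147.0 x − 126.4 y = -4403.13
Solving: x ≈ -32.109, y ≈ -2.507 km (keep extra digits for the depth step; rounded: -32.1, -2.5).
Then from the A sphere: z² = 68.07² − (x + 74.2)² − (y − 9.6)² with x = -32.109, y = -2.507, so z ≈ 52.108 ≈ 52.1 km.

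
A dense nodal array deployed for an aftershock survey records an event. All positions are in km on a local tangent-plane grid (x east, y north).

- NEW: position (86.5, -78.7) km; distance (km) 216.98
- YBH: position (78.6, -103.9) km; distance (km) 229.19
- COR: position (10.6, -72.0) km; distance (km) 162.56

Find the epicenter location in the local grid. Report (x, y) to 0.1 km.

Circle about each station: (x − 86.5)² + (y + 78.7)² = 216.98²; (x − 78.6)² + (y + 103.9)² = 229.19²; (x − 10.6)² + (y + 72.0)² = 162.56².
Subtracting pairs of circle equations eliminates x²+y² and gives linear equations (the radical axes):
-15.8 x − 50.4 y = -2150.51
-151.8 x + 13.4 y = 12274.99
Solving the 2×2 system: x ≈ -75.0, y ≈ 66.2 km.

x ≈ -75.0 km, y ≈ 66.2 km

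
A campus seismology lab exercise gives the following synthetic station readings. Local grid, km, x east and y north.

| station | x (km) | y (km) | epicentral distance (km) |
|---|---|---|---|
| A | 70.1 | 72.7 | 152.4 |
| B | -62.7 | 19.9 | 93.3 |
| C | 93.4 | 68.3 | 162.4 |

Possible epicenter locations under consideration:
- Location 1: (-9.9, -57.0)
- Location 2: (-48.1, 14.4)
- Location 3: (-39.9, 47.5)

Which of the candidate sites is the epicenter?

Location 1

For each candidate, compare |candidate − station| to the reported distance:
Location 1: residuals A 0.0, B 0.0, C 0.0 → max 0.0 km
Location 2: residuals A 20.6, B 77.7, C 11.0 → max 77.7 km
Location 3: residuals A 39.6, B 57.5, C 27.5 → max 57.5 km
Only Location 1 has all residuals ≈ 0.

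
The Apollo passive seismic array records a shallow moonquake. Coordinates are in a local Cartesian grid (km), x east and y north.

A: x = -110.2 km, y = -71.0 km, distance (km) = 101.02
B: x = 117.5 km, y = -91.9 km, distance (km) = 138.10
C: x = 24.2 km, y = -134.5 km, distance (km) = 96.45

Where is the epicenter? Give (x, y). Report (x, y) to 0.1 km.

x ≈ -12.5 km, y ≈ -45.3 km

Circle about each station: (x + 110.2)² + (y + 71.0)² = 101.02²; (x − 117.5)² + (y + 91.9)² = 138.10²; (x − 24.2)² + (y + 134.5)² = 96.45².
Subtracting the A equation from the B and C equations removes the quadratic terms:
455.4 x − 41.8 y = -3799.75
268.8 x − 127.0 y = 2393.29
Solving the 2×2 system: x ≈ -12.5, y ≈ -45.3 km.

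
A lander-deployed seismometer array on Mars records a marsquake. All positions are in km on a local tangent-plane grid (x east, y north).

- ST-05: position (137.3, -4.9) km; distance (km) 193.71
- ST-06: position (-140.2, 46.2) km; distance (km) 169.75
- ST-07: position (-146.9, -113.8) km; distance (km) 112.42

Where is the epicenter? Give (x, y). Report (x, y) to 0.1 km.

x ≈ -37.3 km, y ≈ -88.8 km

Circle about each station: (x − 137.3)² + (y + 4.9)² = 193.71²; (x + 140.2)² + (y − 46.2)² = 169.75²; (x + 146.9)² + (y + 113.8)² = 112.42².
Subtracting pairs of circle equations eliminates x²+y² and gives linear equations (the radical axes):
-555.0 x + 102.2 y = 11623.68
-568.4 x − 217.8 y = 40540.06
Solving the 2×2 system: x ≈ -37.3, y ≈ -88.8 km.
Check against ST-05 (with the unrounded x, y): √((x − 137.3)²+(y + 4.9)²) = 193.71 ≈ 193.71 km. ✓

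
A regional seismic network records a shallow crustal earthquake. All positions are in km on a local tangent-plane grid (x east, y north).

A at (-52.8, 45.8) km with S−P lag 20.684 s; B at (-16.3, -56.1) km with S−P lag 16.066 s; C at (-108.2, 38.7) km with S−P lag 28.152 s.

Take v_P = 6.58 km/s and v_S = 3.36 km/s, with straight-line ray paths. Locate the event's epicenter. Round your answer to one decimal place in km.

Distance from S−P lag: d = Δt · v_P v_S / (v_P − v_S) = Δt · (6.58·3.36)/(6.58−3.36) ≈ 6.8661·Δt.
So d_A = 142.02, d_B = 110.31, d_C = 193.29 km.
Circle about each station: (x + 52.8)² + (y − 45.8)² = 142.02²; (x + 16.3)² + (y + 56.1)² = 110.31²; (x + 108.2)² + (y − 38.7)² = 193.29².
Subtracting the A equation from the B and C equations removes the quadratic terms:
73.0 x − 203.8 y = 6528.80
-110.8 x − 14.2 y = -8871.89
Solving the 2×2 system: x ≈ 80.5, y ≈ -3.2 km.
Check against A (with the unrounded x, y): √((x + 52.8)²+(y − 45.8)²) = 142.01 ≈ 142.02 km. ✓

80.5 km east, -3.2 km north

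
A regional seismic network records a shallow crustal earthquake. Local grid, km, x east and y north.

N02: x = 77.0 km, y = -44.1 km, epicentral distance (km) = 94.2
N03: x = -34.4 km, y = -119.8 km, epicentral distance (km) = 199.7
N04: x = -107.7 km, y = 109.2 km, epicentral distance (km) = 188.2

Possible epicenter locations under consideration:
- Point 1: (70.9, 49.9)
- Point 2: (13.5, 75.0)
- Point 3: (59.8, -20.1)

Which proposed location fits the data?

Point 1

For each candidate, compare |candidate − station| to the reported distance:
Point 1: residuals N02 0.0, N03 0.0, N04 0.0 → max 0.0 km
Point 2: residuals N02 40.8, N03 0.9, N04 62.3 → max 62.3 km
Point 3: residuals N02 64.7, N03 62.5, N04 23.4 → max 64.7 km
Only Point 1 has all residuals ≈ 0.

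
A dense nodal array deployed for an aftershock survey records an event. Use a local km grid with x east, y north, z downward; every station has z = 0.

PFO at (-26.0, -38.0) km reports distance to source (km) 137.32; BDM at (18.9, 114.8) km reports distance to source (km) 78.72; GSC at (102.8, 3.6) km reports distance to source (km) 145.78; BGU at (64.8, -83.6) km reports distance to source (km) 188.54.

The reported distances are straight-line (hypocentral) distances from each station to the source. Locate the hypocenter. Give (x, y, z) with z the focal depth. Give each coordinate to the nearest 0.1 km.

Each station gives a sphere (x−x_i)² + (y−y_i)² + z² = d_i² (stations at z=0).
Subtracting the PFO sphere from BDM and GSC: z² cancels, leaving linear equations in x and y:
89.8 x + 305.6 y = 24076.19
257.6 x + 83.2 y = 6065.77
Solving: x ≈ -2.097, y ≈ 79.400 km (keep extra digits for the depth step; rounded: -2.1, 79.4).
Then from the PFO sphere: z² = 137.32² − (x + 26.0)² − (y + 38.0)² with x = -2.097, y = 79.400, so z ≈ 67.102 ≈ 67.1 km.
Check against BGU (with the unrounded solution): distance 188.54 ≈ 188.54 km. ✓

(-2.1, 79.4, 67.1)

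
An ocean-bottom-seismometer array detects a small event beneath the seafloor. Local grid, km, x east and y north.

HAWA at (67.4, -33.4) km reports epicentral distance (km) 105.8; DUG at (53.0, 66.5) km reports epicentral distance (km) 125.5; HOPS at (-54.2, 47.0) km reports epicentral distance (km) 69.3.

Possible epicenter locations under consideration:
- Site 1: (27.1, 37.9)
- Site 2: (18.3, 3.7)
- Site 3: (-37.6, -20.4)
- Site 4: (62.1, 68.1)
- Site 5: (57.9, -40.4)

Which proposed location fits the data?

For each candidate, compare |candidate − station| to the reported distance:
Site 1: residuals HAWA 23.9, DUG 86.9, HOPS 12.5 → max 86.9 km
Site 2: residuals HAWA 44.3, DUG 53.8, HOPS 15.1 → max 53.8 km
Site 3: residuals HAWA 0.0, DUG 0.0, HOPS 0.1 → max 0.1 km
Site 4: residuals HAWA 4.2, DUG 116.3, HOPS 48.9 → max 116.3 km
Site 5: residuals HAWA 94.0, DUG 18.5, HOPS 72.8 → max 94.0 km
Only Site 3 has all residuals ≈ 0.

Site 3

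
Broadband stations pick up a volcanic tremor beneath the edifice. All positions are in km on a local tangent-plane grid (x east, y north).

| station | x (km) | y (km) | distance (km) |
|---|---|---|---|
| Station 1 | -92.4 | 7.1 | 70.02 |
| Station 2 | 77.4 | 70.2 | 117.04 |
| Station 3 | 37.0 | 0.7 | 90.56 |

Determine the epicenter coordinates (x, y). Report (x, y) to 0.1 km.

x ≈ -38.1 km, y ≈ 51.3 km

Circle about each station: (x + 92.4)² + (y − 7.1)² = 70.02²; (x − 77.4)² + (y − 70.2)² = 117.04²; (x − 37.0)² + (y − 0.7)² = 90.56².
Subtracting pairs of circle equations eliminates x²+y² and gives linear equations (the radical axes):
339.6 x + 126.2 y = -6464.93
258.8 x − 12.8 y = -10516.99
Solving the 2×2 system: x ≈ -38.1, y ≈ 51.3 km.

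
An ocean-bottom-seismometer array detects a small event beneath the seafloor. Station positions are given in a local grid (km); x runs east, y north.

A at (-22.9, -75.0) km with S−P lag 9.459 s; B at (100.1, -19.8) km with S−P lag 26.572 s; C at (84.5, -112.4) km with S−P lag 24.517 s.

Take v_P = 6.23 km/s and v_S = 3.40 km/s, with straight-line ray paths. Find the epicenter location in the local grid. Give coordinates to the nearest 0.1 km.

Distance from S−P lag: d = Δt · v_P v_S / (v_P − v_S) = Δt · (6.23·3.40)/(6.23−3.40) ≈ 7.4848·Δt.
So d_A = 70.80, d_B = 198.89, d_C = 183.50 km.
Circle about each station: (x + 22.9)² + (y + 75.0)² = 70.80²; (x − 100.1)² + (y + 19.8)² = 198.89²; (x − 84.5)² + (y + 112.4)² = 183.50².
Subtracting the A equation from the B and C equations removes the quadratic terms:
246.0 x + 110.4 y = -30281.95
214.8 x − 74.8 y = -15035.01
Solving the 2×2 system: x ≈ -93.2, y ≈ -66.6 km.

x ≈ -93.2 km, y ≈ -66.6 km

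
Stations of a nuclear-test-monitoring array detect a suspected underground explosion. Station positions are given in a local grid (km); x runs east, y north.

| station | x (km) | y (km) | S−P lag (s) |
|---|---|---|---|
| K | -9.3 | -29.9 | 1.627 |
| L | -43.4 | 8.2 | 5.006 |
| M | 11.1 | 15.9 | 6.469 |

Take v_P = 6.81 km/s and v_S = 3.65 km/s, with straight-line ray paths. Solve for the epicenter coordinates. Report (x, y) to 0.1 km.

-20.6 km east, -23.9 km north

Distance from S−P lag: d = Δt · v_P v_S / (v_P − v_S) = Δt · (6.81·3.65)/(6.81−3.65) ≈ 7.8660·Δt.
So d_K = 12.80, d_L = 39.38, d_M = 50.89 km.
Circle about each station: (x + 9.3)² + (y + 29.9)² = 12.80²; (x + 43.4)² + (y − 8.2)² = 39.38²; (x − 11.1)² + (y − 15.9)² = 50.89².
Subtracting pairs of circle equations eliminates x²+y² and gives linear equations (the radical axes):
-68.2 x + 76.2 y = -416.64
40.8 x + 91.6 y = -3030.43
Solving the 2×2 system: x ≈ -20.6, y ≈ -23.9 km.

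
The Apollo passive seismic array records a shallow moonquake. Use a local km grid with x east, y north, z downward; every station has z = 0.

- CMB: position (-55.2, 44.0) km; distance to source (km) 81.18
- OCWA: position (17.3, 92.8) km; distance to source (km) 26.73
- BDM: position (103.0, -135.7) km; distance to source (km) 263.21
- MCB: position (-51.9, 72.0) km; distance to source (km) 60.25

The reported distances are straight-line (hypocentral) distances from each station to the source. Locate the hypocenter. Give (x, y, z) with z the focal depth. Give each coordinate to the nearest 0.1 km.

x ≈ -3.0 km, y ≈ 104.9 km, depth ≈ 12.5 km

Each station gives a sphere (x−x_i)² + (y−y_i)² + z² = d_i² (stations at z=0).
Subtracting the CMB sphere from OCWA and BDM: z² cancels, leaving linear equations in x and y:
145.0 x + 97.6 y = 9803.79
316.4 x − 359.4 y = -38648.86
Solving: x ≈ -2.996, y ≈ 104.900 km (keep extra digits for the depth step; rounded: -3.0, 104.9).
Then from the CMB sphere: z² = 81.18² − (x + 55.2)² − (y − 44.0)² with x = -2.996, y = 104.900, so z ≈ 12.495 ≈ 12.5 km.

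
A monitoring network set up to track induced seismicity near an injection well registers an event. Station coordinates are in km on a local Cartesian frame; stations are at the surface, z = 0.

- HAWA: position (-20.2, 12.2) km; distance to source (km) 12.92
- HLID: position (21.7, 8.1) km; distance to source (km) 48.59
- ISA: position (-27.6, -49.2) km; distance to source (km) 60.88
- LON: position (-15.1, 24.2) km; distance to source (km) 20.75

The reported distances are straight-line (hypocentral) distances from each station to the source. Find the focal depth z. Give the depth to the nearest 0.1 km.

depth ≈ 11.7 km

Each station gives a sphere (x−x_i)² + (y−y_i)² + z² = d_i² (stations at z=0).
Subtracting the HAWA sphere from HLID and ISA: z² cancels, leaving linear equations in x and y:
83.8 x − 8.2 y = -2214.44
-14.8 x − 122.8 y = -913.93
Solving: x ≈ -25.398, y ≈ 10.503 km (keep extra digits for the depth step; rounded: -25.4, 10.5).
Then from the HAWA sphere: z² = 12.92² − (x + 20.2)² − (y − 12.2)² with x = -25.398, y = 10.503, so z ≈ 11.706 ≈ 11.7 km.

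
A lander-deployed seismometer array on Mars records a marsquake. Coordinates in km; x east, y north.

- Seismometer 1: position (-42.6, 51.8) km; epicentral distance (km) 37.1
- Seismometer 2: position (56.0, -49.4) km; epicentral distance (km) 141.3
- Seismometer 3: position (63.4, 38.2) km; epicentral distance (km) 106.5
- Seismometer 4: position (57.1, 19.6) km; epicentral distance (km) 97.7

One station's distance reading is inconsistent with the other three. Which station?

Solve using three stations at a time. Using Seismometer 1, Seismometer 3, Seismometer 4 (subtract circle equations pairwise → linear system) gives (x, y) ≈ (-40.5, 14.7).
Distances from that point to each station vs reported:
  Seismometer 1: calculated 37.1 vs reported 37.1 → residual 0.0 km
  Seismometer 2: calculated 115.9 vs reported 141.3 → residual 25.4 km
  Seismometer 3: calculated 106.5 vs reported 106.5 → residual 0.0 km
  Seismometer 4: calculated 97.7 vs reported 97.7 → residual 0.0 km
Seismometer 1, Seismometer 3, Seismometer 4 are mutually consistent (residuals ≈ 0); Seismometer 2 is off by 25.4 km.

Seismometer 2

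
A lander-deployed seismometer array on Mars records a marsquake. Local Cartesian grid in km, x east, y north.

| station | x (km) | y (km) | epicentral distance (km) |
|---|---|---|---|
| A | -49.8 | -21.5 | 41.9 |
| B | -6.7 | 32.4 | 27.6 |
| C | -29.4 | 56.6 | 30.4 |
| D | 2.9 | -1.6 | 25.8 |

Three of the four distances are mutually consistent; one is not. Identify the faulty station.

C

Solve using three stations at a time. Using A, B, D (subtract circle equations pairwise → linear system) gives (x, y) ≈ (-20.7, 8.7).
Distances from that point to each station vs reported:
  A: calculated 41.9 vs reported 41.9 → residual 0.0 km
  B: calculated 27.6 vs reported 27.6 → residual 0.0 km
  C: calculated 48.7 vs reported 30.4 → residual 18.3 km
  D: calculated 25.8 vs reported 25.8 → residual 0.0 km
A, B, D are mutually consistent (residuals ≈ 0); C is off by 18.3 km.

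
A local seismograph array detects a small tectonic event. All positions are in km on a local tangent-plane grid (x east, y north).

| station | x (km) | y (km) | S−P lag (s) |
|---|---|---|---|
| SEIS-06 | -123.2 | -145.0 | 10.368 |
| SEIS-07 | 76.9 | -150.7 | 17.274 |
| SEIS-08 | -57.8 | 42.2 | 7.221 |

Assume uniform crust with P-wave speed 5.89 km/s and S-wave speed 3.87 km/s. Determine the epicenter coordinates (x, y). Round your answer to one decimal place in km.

-80.7 km east, -36.0 km north

Distance from S−P lag: d = Δt · v_P v_S / (v_P − v_S) = Δt · (5.89·3.87)/(5.89−3.87) ≈ 11.2843·Δt.
So d_SEIS-06 = 117.00, d_SEIS-07 = 194.93, d_SEIS-08 = 81.48 km.
Circle about each station: (x + 123.2)² + (y + 145.0)² = 117.00²; (x − 76.9)² + (y + 150.7)² = 194.93²; (x + 57.8)² + (y − 42.2)² = 81.48².
Subtracting the SEIS-06 equation from the SEIS-07 and SEIS-08 equations removes the quadratic terms:
400.2 x − 11.4 y = -31887.84
130.8 x + 374.4 y = -24031.55
Solving the 2×2 system: x ≈ -80.7, y ≈ -36.0 km.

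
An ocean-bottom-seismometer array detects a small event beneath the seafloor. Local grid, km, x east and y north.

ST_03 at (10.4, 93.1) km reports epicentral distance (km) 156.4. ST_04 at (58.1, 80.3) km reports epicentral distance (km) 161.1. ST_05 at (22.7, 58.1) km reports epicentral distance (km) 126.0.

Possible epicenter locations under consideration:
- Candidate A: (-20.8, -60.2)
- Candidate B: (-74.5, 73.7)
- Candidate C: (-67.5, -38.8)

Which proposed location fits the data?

Candidate A

For each candidate, compare |candidate − station| to the reported distance:
Candidate A: residuals ST_03 0.0, ST_04 0.0, ST_05 0.0 → max 0.0 km
Candidate B: residuals ST_03 69.3, ST_04 28.3, ST_05 27.6 → max 69.3 km
Candidate C: residuals ST_03 3.2, ST_04 12.0, ST_05 6.4 → max 12.0 km
Only Candidate A has all residuals ≈ 0.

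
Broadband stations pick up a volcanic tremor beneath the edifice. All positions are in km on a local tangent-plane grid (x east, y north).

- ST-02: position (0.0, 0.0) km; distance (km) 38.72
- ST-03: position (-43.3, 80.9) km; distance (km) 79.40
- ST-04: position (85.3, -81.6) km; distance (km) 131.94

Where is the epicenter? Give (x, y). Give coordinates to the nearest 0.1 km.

x ≈ 20.1 km, y ≈ 33.1 km

Circle about each station: x² + y² = 38.72²; (x + 43.3)² + (y − 80.9)² = 79.40²; (x − 85.3)² + (y + 81.6)² = 131.94².
Subtracting the ST-02 equation from the ST-03 and ST-04 equations removes the quadratic terms:
-86.6 x + 161.8 y = 3614.58
170.6 x − 163.2 y = -1974.28
Solving the 2×2 system: x ≈ 20.1, y ≈ 33.1 km.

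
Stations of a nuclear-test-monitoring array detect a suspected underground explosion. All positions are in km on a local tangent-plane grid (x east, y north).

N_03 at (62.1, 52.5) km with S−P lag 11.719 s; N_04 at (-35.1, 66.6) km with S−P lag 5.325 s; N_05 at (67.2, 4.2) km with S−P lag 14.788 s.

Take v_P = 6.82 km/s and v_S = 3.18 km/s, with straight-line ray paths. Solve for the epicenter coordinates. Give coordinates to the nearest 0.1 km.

x ≈ -7.7 km, y ≈ 50.6 km

Distance from S−P lag: d = Δt · v_P v_S / (v_P − v_S) = Δt · (6.82·3.18)/(6.82−3.18) ≈ 5.9581·Δt.
So d_N_03 = 69.82, d_N_04 = 31.73, d_N_05 = 88.11 km.
Circle about each station: (x − 62.1)² + (y − 52.5)² = 69.82²; (x + 35.1)² + (y − 66.6)² = 31.73²; (x − 67.2)² + (y − 4.2)² = 88.11².
Subtracting the N_03 equation from the N_04 and N_05 equations removes the quadratic terms:
-194.4 x + 28.2 y = 2922.95
10.2 x − 96.6 y = -4967.72
Solving the 2×2 system: x ≈ -7.7, y ≈ 50.6 km.
Check against N_03 (with the unrounded x, y): √((x − 62.1)²+(y − 52.5)²) = 69.82 ≈ 69.82 km. ✓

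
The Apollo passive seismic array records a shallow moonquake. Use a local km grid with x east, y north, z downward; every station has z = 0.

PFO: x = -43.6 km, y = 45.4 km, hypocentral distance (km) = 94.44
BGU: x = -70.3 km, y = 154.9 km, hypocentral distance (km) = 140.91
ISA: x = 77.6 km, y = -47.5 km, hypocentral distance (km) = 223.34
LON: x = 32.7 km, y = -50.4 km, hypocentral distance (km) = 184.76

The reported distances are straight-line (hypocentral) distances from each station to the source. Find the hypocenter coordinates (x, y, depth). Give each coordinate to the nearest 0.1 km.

Each station gives a sphere (x−x_i)² + (y−y_i)² + z² = d_i² (stations at z=0).
Subtracting the PFO sphere from BGU and ISA: z² cancels, leaving linear equations in x and y:
-53.4 x + 219.0 y = 14037.27
242.4 x − 185.8 y = -36645.95
Solving: x ≈ -125.506, y ≈ 33.494 km (keep extra digits for the depth step; rounded: -125.5, 33.5).
Then from the PFO sphere: z² = 94.44² − (x + 43.6)² − (y − 45.4)² with x = -125.506, y = 33.494, so z ≈ 45.482 ≈ 45.5 km.

(-125.5, 33.5, 45.5)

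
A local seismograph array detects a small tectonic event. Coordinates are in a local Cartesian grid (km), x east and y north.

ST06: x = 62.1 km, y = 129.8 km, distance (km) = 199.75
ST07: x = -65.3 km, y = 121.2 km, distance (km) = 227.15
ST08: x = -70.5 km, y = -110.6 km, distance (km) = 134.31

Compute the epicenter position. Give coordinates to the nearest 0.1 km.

Circle about each station: (x − 62.1)² + (y − 129.8)² = 199.75²; (x + 65.3)² + (y − 121.2)² = 227.15²; (x + 70.5)² + (y + 110.6)² = 134.31².
Subtracting the ST06 equation from the ST07 and ST08 equations removes the quadratic terms:
-254.8 x − 17.2 y = -13447.98
-265.2 x − 480.8 y = 18359.05
Solving the 2×2 system: x ≈ 57.5, y ≈ -69.9 km.
Check against ST06 (with the unrounded x, y): √((x − 62.1)²+(y − 129.8)²) = 199.75 ≈ 199.75 km. ✓

(57.5, -69.9)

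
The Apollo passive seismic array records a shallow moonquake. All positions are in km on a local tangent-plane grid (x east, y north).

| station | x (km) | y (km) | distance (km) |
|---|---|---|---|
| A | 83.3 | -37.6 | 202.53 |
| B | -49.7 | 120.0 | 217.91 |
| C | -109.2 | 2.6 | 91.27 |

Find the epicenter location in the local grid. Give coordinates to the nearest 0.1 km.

x ≈ -112.7 km, y ≈ -88.6 km

Circle about each station: (x − 83.3)² + (y + 37.6)² = 202.53²; (x + 49.7)² + (y − 120.0)² = 217.91²; (x + 109.2)² + (y − 2.6)² = 91.27².
Subtracting the A equation from the B and C equations removes the quadratic terms:
-266.0 x + 315.2 y = 2051.07
-385.0 x + 80.4 y = 36266.94
Solving the 2×2 system: x ≈ -112.7, y ≈ -88.6 km.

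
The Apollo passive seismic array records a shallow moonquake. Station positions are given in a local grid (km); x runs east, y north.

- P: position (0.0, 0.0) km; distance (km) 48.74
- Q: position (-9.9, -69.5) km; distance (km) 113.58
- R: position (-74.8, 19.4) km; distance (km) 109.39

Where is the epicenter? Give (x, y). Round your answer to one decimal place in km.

(33.4, 35.5)

Circle about each station: x² + y² = 48.74²; (x + 9.9)² + (y + 69.5)² = 113.58²; (x + 74.8)² + (y − 19.4)² = 109.39².
Subtracting pairs of circle equations eliminates x²+y² and gives linear equations (the radical axes):
-19.8 x − 139.0 y = -5596.57
-149.6 x + 38.8 y = -3619.18
Solving the 2×2 system: x ≈ 33.4, y ≈ 35.5 km.
Check against P (with the unrounded x, y): √(x²+y²) = 48.75 ≈ 48.74 km. ✓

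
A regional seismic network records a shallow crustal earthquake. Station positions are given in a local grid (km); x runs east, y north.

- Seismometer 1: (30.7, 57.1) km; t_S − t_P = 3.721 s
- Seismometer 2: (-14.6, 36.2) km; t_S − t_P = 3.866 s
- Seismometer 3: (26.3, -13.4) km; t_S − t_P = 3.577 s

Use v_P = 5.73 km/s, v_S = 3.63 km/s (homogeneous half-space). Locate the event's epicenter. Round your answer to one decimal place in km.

Distance from S−P lag: d = Δt · v_P v_S / (v_P − v_S) = Δt · (5.73·3.63)/(5.73−3.63) ≈ 9.9047·Δt.
So d_Seismometer 1 = 36.86, d_Seismometer 2 = 38.29, d_Seismometer 3 = 35.43 km.
Circle about each station: (x − 30.7)² + (y − 57.1)² = 36.86²; (x + 14.6)² + (y − 36.2)² = 38.29²; (x − 26.3)² + (y + 13.4)² = 35.43².
Subtracting pairs of circle equations eliminates x²+y² and gives linear equations (the radical axes):
-90.6 x − 41.8 y = -2786.76
-8.8 x − 141.0 y = -3228.28
Solving the 2×2 system: x ≈ 20.8, y ≈ 21.6 km.
Check against Seismometer 1 (with the unrounded x, y): √((x − 30.7)²+(y − 57.1)²) = 36.86 ≈ 36.86 km. ✓

20.8 km east, 21.6 km north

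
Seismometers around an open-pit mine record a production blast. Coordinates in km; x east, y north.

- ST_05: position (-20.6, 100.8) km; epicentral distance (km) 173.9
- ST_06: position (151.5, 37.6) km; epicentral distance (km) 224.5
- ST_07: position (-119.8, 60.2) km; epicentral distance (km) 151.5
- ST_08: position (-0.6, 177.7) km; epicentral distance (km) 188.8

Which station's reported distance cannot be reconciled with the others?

Solve using three stations at a time. Using ST_05, ST_06, ST_07 (subtract circle equations pairwise → linear system) gives (x, y) ≈ (-44.8, -71.4).
Distances from that point to each station vs reported:
  ST_05: calculated 173.9 vs reported 173.9 → residual 0.0 km
  ST_06: calculated 224.5 vs reported 224.5 → residual 0.0 km
  ST_07: calculated 151.5 vs reported 151.5 → residual 0.0 km
  ST_08: calculated 253.0 vs reported 188.8 → residual 64.2 km
ST_05, ST_06, ST_07 are mutually consistent (residuals ≈ 0); ST_08 is off by 64.2 km.

ST_08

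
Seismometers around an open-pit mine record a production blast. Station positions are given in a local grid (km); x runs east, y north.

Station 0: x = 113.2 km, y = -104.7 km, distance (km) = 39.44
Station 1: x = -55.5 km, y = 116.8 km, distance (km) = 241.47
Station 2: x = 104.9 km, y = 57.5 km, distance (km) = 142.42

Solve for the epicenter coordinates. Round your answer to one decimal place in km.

(80.4, -82.8)

Circle about each station: (x − 113.2)² + (y + 104.7)² = 39.44²; (x + 55.5)² + (y − 116.8)² = 241.47²; (x − 104.9)² + (y − 57.5)² = 142.42².
Subtracting the Station 0 equation from the Station 1 and Station 2 equations removes the quadratic terms:
-337.4 x + 443.0 y = -63806.09
-16.6 x + 324.4 y = -28194.01
Solving the 2×2 system: x ≈ 80.4, y ≈ -82.8 km.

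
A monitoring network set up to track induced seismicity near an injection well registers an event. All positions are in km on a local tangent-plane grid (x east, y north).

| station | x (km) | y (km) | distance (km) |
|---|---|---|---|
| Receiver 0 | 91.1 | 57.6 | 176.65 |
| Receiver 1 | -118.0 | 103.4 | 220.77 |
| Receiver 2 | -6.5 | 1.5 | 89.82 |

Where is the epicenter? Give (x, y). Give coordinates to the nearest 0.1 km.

Circle about each station: (x − 91.1)² + (y − 57.6)² = 176.65²; (x + 118.0)² + (y − 103.4)² = 220.77²; (x + 6.5)² + (y − 1.5)² = 89.82².
Subtracting the Receiver 0 equation from the Receiver 1 and Receiver 2 equations removes the quadratic terms:
-418.2 x + 91.6 y = -4535.58
-195.2 x − 112.2 y = 11565.12
Solving the 2×2 system: x ≈ -8.5, y ≈ -88.3 km.

-8.5 km east, -88.3 km north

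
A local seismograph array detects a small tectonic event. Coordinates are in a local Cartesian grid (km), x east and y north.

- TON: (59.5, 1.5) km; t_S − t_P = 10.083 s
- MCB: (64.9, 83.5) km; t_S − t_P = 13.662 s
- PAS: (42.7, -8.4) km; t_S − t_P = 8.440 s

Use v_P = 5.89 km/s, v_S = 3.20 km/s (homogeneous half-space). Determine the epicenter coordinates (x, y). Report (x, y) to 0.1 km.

Distance from S−P lag: d = Δt · v_P v_S / (v_P − v_S) = Δt · (5.89·3.20)/(5.89−3.20) ≈ 7.0067·Δt.
So d_TON = 70.65, d_MCB = 95.73, d_PAS = 59.14 km.
Circle about each station: (x − 59.5)² + (y − 1.5)² = 70.65²; (x − 64.9)² + (y − 83.5)² = 95.73²; (x − 42.7)² + (y + 8.4)² = 59.14².
Subtracting the TON equation from the MCB and PAS equations removes the quadratic terms:
10.8 x + 164.0 y = 3468.95
-33.6 x − 19.8 y = -154.77
Solving the 2×2 system: x ≈ -8.2, y ≈ 21.7 km.

x ≈ -8.2 km, y ≈ 21.7 km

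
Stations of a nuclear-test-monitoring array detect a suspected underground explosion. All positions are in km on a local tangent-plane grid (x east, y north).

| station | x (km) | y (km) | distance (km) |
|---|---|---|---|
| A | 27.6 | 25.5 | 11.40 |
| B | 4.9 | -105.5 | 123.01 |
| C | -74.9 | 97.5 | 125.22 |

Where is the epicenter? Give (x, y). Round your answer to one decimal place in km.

Circle about each station: (x − 27.6)² + (y − 25.5)² = 11.40²; (x − 4.9)² + (y + 105.5)² = 123.01²; (x + 74.9)² + (y − 97.5)² = 125.22².
Subtracting the A equation from the B and C equations removes the quadratic terms:
-45.4 x − 262.0 y = -5259.25
-205.0 x + 144.0 y = -1845.84
Solving the 2×2 system: x ≈ 20.6, y ≈ 16.5 km.

20.6 km east, 16.5 km north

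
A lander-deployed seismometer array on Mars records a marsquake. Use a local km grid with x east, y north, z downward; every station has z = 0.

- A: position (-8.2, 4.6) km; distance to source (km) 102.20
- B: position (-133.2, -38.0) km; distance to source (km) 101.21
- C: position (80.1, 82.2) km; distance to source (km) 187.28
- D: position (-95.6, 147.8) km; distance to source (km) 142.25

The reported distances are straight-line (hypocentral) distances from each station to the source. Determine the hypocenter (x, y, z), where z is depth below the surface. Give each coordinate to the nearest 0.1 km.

Each station gives a sphere (x−x_i)² + (y−y_i)² + z² = d_i² (stations at z=0).
Subtracting the A sphere from B and C: z² cancels, leaving linear equations in x and y:
-250.0 x − 85.2 y = 19299.22
176.6 x + 155.2 y = -11544.51
Solving: x ≈ -84.688, y ≈ 21.980 km (keep extra digits for the depth step; rounded: -84.7, 22.0).
Then from the A sphere: z² = 102.20² − (x + 8.2)² − (y − 4.6)² with x = -84.688, y = 21.980, so z ≈ 65.516 ≈ 65.5 km.

x ≈ -84.7 km, y ≈ 22.0 km, depth ≈ 65.5 km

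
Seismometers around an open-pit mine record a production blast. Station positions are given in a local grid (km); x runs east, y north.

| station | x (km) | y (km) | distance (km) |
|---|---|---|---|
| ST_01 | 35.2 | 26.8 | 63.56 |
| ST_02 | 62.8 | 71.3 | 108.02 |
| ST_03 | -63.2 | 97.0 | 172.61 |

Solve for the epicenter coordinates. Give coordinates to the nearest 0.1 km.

47.3 km east, -35.6 km north

Circle about each station: (x − 35.2)² + (y − 26.8)² = 63.56²; (x − 62.8)² + (y − 71.3)² = 108.02²; (x + 63.2)² + (y − 97.0)² = 172.61².
Subtracting pairs of circle equations eliminates x²+y² and gives linear equations (the radical axes):
55.2 x + 89.0 y = -558.20
-196.8 x + 140.4 y = -14308.38
Solving the 2×2 system: x ≈ 47.3, y ≈ -35.6 km.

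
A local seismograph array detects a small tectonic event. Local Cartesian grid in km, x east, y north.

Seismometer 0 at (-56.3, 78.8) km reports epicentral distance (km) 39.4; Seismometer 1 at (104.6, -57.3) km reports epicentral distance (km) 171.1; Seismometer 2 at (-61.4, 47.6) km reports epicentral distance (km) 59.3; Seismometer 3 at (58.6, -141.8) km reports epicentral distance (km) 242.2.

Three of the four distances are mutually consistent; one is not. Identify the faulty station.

Seismometer 1

Solve using three stations at a time. Using Seismometer 0, Seismometer 2, Seismometer 3 (subtract circle equations pairwise → linear system) gives (x, y) ≈ (-17.9, 88.0).
Distances from that point to each station vs reported:
  Seismometer 0: calculated 39.4 vs reported 39.4 → residual 0.0 km
  Seismometer 1: calculated 190.1 vs reported 171.1 → residual 19.0 km
  Seismometer 2: calculated 59.3 vs reported 59.3 → residual 0.0 km
  Seismometer 3: calculated 242.2 vs reported 242.2 → residual 0.0 km
Seismometer 0, Seismometer 2, Seismometer 3 are mutually consistent (residuals ≈ 0); Seismometer 1 is off by 19.0 km.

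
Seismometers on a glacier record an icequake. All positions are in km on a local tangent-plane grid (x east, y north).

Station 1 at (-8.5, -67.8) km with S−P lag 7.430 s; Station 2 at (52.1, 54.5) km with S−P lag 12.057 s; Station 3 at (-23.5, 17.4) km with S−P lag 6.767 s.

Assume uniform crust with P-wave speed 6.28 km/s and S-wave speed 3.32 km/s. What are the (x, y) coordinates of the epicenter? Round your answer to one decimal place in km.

(8.2, -18.2)

Distance from S−P lag: d = Δt · v_P v_S / (v_P − v_S) = Δt · (6.28·3.32)/(6.28−3.32) ≈ 7.0438·Δt.
So d_Station 1 = 52.34, d_Station 2 = 84.93, d_Station 3 = 47.67 km.
Circle about each station: (x + 8.5)² + (y + 67.8)² = 52.34²; (x − 52.1)² + (y − 54.5)² = 84.93²; (x + 23.5)² + (y − 17.4)² = 47.67².
Subtracting pairs of circle equations eliminates x²+y² and gives linear equations (the radical axes):
121.2 x + 244.6 y = -3458.06
-30.0 x + 170.4 y = -3347.03
Solving the 2×2 system: x ≈ 8.2, y ≈ -18.2 km.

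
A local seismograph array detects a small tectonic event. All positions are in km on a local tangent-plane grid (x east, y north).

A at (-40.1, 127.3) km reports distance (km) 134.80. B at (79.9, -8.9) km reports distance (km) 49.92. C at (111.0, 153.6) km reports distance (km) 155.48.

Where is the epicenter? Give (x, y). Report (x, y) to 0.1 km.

37.1 km east, 16.8 km north

Circle about each station: (x + 40.1)² + (y − 127.3)² = 134.80²; (x − 79.9)² + (y + 8.9)² = 49.92²; (x − 111.0)² + (y − 153.6)² = 155.48².
Subtracting the A equation from the B and C equations removes the quadratic terms:
240.0 x − 272.4 y = 4328.95
302.2 x + 52.6 y = 12097.67
Solving the 2×2 system: x ≈ 37.1, y ≈ 16.8 km.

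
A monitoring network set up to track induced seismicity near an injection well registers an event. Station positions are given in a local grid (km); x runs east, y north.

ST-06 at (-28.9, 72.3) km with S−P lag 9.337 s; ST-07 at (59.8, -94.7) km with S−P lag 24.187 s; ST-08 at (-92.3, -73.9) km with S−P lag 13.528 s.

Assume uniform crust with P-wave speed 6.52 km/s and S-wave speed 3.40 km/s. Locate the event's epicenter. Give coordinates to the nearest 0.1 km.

(-68.8, 19.3)

Distance from S−P lag: d = Δt · v_P v_S / (v_P − v_S) = Δt · (6.52·3.40)/(6.52−3.40) ≈ 7.1051·Δt.
So d_ST-06 = 66.34, d_ST-07 = 171.85, d_ST-08 = 96.12 km.
Circle about each station: (x + 28.9)² + (y − 72.3)² = 66.34²; (x − 59.8)² + (y + 94.7)² = 171.85²; (x + 92.3)² + (y + 73.9)² = 96.12².
Subtracting the ST-06 equation from the ST-07 and ST-08 equations removes the quadratic terms:
177.4 x − 334.0 y = -18649.80
-126.8 x − 292.4 y = 3079.94
Solving the 2×2 system: x ≈ -68.8, y ≈ 19.3 km.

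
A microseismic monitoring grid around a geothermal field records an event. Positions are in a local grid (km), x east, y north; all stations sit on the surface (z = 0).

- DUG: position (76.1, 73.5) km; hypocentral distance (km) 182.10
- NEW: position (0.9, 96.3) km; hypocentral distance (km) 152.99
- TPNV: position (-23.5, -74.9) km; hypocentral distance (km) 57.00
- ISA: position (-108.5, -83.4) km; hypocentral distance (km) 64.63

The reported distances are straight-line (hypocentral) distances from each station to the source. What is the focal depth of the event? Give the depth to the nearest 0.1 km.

Each station gives a sphere (x−x_i)² + (y−y_i)² + z² = d_i² (stations at z=0).
Subtracting the DUG sphere from NEW and TPNV: z² cancels, leaving linear equations in x and y:
-150.4 x + 45.6 y = 7835.51
-199.2 x − 296.8 y = 24880.21
Solving: x ≈ -64.408, y ≈ -40.601 km (keep extra digits for the depth step; rounded: -64.4, -40.6).
Then from the DUG sphere: z² = 182.10² − (x − 76.1)² − (y − 73.5)² with x = -64.408, y = -40.601, so z ≈ 19.972 ≈ 20.0 km.
Check against ISA (with the unrounded solution): distance 64.61 ≈ 64.63 km. ✓

depth ≈ 20.0 km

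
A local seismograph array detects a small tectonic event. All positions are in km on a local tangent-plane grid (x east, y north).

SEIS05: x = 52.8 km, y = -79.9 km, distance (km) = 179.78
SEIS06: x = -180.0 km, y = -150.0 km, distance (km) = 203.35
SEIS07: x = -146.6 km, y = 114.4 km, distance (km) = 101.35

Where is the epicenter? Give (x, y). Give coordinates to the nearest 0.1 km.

x ≈ -88.3 km, y ≈ 31.5 km

Circle about each station: (x − 52.8)² + (y + 79.9)² = 179.78²; (x + 180.0)² + (y + 150.0)² = 203.35²; (x + 146.6)² + (y − 114.4)² = 101.35².
Subtracting the SEIS05 equation from the SEIS06 and SEIS07 equations removes the quadratic terms:
-465.6 x − 140.2 y = 36697.78
-398.8 x + 388.6 y = 47456.10
Solving the 2×2 system: x ≈ -88.3, y ≈ 31.5 km.
Check against SEIS05 (with the unrounded x, y): √((x − 52.8)²+(y + 79.9)²) = 179.78 ≈ 179.78 km. ✓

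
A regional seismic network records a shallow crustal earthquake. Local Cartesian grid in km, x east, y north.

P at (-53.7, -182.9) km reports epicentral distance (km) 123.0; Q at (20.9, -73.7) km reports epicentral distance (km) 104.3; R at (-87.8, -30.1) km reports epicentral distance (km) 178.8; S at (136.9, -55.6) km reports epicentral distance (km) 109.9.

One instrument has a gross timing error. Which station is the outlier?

Q

Solve using three stations at a time. Using P, R, S (subtract circle equations pairwise → linear system) gives (x, y) ≈ (58.6, -132.7).
Distances from that point to each station vs reported:
  P: calculated 123.0 vs reported 123.0 → residual 0.0 km
  Q: calculated 70.1 vs reported 104.3 → residual 34.2 km
  R: calculated 178.8 vs reported 178.8 → residual 0.0 km
  S: calculated 109.9 vs reported 109.9 → residual 0.0 km
P, R, S are mutually consistent (residuals ≈ 0); Q is off by 34.2 km.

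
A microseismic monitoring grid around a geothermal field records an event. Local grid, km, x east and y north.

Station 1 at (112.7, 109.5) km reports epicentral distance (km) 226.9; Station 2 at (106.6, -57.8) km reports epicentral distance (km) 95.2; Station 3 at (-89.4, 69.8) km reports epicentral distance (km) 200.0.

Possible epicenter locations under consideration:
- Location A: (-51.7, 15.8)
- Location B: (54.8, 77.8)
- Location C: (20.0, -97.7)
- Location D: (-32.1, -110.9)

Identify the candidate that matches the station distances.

Location C

For each candidate, compare |candidate − station| to the reported distance:
Location A: residuals Station 1 37.7, Station 2 79.4, Station 3 134.1 → max 134.1 km
Location B: residuals Station 1 160.9, Station 2 50.0, Station 3 55.6 → max 160.9 km
Location C: residuals Station 1 0.1, Station 2 0.1, Station 3 0.1 → max 0.1 km
Location D: residuals Station 1 36.8, Station 2 53.3, Station 3 10.4 → max 53.3 km
Only Location C has all residuals ≈ 0.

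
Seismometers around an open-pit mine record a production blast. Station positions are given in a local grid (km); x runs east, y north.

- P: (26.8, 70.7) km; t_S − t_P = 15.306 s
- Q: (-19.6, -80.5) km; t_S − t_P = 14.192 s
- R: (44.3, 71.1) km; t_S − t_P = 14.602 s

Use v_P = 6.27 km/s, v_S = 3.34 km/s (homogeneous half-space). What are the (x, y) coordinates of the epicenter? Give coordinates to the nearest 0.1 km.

Distance from S−P lag: d = Δt · v_P v_S / (v_P − v_S) = Δt · (6.27·3.34)/(6.27−3.34) ≈ 7.1474·Δt.
So d_P = 109.40, d_Q = 101.44, d_R = 104.37 km.
Circle about each station: (x − 26.8)² + (y − 70.7)² = 109.40²; (x + 19.6)² + (y + 80.5)² = 101.44²; (x − 44.3)² + (y − 71.1)² = 104.37².
Subtracting the P equation from the Q and R equations removes the quadratic terms:
-92.8 x − 302.4 y = 2825.97
35.0 x + 0.8 y = 2376.23
Solving the 2×2 system: x ≈ 68.6, y ≈ -30.4 km.

(68.6, -30.4)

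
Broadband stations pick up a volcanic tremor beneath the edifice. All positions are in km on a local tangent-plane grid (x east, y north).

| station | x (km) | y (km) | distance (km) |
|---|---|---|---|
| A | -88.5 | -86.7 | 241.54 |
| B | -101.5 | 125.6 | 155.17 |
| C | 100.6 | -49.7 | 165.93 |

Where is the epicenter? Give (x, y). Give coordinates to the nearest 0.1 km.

Circle about each station: (x + 88.5)² + (y + 86.7)² = 241.54²; (x + 101.5)² + (y − 125.6)² = 155.17²; (x − 100.6)² + (y + 49.7)² = 165.93².
Subtracting pairs of circle equations eliminates x²+y² and gives linear equations (the radical axes):
-26.0 x + 424.6 y = 44992.31
378.2 x + 74.0 y = 28050.12
Solving the 2×2 system: x ≈ 52.8, y ≈ 109.2 km.
Check against A (with the unrounded x, y): √((x + 88.5)²+(y + 86.7)²) = 241.54 ≈ 241.54 km. ✓

(52.8, 109.2)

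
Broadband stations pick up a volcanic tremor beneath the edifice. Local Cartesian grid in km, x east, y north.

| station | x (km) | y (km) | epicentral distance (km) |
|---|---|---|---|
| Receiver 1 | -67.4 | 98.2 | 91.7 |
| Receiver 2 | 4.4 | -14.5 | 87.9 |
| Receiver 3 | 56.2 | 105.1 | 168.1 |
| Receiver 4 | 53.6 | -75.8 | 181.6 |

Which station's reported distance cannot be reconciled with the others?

Solve using three stations at a time. Using Receiver 1, Receiver 2, Receiver 3 (subtract circle equations pairwise → linear system) gives (x, y) ≈ (-80.6, 7.5).
Distances from that point to each station vs reported:
  Receiver 1: calculated 91.6 vs reported 91.7 → residual 0.1 km
  Receiver 2: calculated 87.8 vs reported 87.9 → residual 0.1 km
  Receiver 3: calculated 168.1 vs reported 168.1 → residual 0.0 km
  Receiver 4: calculated 158.0 vs reported 181.6 → residual 23.6 km
Receiver 1, Receiver 2, Receiver 3 are mutually consistent (residuals ≈ 0); Receiver 4 is off by 23.6 km.

Receiver 4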